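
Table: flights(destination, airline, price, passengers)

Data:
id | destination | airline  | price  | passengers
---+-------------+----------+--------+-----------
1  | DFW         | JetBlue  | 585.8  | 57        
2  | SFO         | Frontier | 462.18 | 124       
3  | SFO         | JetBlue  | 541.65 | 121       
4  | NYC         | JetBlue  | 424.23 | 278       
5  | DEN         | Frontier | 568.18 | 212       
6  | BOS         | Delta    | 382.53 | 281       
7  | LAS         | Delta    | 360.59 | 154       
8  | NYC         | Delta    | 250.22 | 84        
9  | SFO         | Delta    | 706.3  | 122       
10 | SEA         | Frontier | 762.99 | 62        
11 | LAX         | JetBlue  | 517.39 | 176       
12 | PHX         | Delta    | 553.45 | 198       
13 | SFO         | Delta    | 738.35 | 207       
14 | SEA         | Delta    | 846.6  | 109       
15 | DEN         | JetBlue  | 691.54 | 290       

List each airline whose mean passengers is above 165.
SELECT airline, AVG(passengers)
FROM flights
GROUP BY airline
HAVING AVG(passengers) > 165

Result:
  JetBlue: avg=184.40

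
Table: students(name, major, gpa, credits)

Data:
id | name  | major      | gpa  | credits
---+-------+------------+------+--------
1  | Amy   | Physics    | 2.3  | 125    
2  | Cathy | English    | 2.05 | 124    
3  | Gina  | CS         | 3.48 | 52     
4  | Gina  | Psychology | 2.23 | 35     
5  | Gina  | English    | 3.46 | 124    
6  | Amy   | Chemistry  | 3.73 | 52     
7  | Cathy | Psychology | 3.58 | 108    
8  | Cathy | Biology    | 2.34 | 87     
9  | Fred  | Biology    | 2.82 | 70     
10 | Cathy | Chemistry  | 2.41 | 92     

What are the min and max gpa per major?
SELECT major, MIN(gpa), MAX(gpa)
FROM students
GROUP BY major

Result:
  Biology: min=2.34, max=2.82
  CS: min=3.48, max=3.48
  Chemistry: min=2.41, max=3.73
  English: min=2.05, max=3.46
  Physics: min=2.30, max=2.30
  Psychology: min=2.23, max=3.58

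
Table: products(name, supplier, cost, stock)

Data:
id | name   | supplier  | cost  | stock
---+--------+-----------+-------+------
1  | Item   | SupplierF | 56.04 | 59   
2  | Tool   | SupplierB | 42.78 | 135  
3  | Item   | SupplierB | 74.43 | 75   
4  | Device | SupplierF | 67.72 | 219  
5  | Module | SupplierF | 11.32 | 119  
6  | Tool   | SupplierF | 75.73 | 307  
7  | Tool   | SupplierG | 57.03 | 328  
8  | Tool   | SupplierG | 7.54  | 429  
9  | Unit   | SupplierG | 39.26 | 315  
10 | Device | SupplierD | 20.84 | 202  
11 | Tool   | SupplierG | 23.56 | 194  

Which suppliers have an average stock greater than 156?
SELECT supplier, AVG(stock)
FROM products
GROUP BY supplier
HAVING AVG(stock) > 156

Result:
  SupplierD: avg=202.00
  SupplierF: avg=176.00
  SupplierG: avg=316.50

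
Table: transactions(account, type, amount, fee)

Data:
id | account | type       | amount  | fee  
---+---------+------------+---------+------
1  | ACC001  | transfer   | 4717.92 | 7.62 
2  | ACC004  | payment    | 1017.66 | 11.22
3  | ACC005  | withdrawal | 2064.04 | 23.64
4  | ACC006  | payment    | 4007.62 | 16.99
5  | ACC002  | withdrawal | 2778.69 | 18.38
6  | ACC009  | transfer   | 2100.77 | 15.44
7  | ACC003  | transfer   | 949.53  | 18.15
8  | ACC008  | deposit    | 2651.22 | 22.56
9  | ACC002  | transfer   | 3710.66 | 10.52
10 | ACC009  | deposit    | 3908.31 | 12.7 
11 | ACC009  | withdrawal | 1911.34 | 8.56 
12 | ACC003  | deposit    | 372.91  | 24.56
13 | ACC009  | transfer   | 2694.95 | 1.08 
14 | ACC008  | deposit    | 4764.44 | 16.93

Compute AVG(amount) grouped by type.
SELECT type, AVG(amount) as result
FROM transactions
GROUP BY type

Result:
  deposit: 2924.22
  payment: 2512.64
  transfer: 2834.77
  withdrawal: 2251.36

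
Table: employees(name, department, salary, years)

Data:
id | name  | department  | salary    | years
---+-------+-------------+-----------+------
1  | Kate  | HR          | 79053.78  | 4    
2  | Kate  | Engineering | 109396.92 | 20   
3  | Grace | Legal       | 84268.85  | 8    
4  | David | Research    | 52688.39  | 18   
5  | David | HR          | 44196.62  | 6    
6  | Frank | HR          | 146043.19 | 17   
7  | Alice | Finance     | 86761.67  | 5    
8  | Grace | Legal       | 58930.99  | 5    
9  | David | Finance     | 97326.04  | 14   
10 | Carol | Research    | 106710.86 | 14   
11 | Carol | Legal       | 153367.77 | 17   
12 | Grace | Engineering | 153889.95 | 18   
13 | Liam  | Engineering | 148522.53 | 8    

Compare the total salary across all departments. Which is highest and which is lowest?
SELECT department, SUM(salary)
FROM employees
GROUP BY department
ORDER BY SUM(salary)

All groups:
  Research: 159399.25
  Finance: 184087.71
  HR: 269293.59
  Legal: 296567.61
  Engineering: 411809.40

Highest: Engineering (411809.40)
Lowest: Research (159399.25)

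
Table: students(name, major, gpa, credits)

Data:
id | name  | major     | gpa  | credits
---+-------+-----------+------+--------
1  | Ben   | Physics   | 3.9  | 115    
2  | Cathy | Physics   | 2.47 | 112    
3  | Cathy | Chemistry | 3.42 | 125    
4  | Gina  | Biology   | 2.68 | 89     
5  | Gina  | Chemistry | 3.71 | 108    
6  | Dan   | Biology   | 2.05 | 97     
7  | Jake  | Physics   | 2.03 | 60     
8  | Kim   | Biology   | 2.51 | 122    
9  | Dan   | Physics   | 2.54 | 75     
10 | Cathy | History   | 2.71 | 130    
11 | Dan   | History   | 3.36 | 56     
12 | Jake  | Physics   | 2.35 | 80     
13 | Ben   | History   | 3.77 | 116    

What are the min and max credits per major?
SELECT major, MIN(credits), MAX(credits)
FROM students
GROUP BY major

Result:
  Biology: min=89, max=122
  Chemistry: min=108, max=125
  History: min=56, max=130
  Physics: min=60, max=115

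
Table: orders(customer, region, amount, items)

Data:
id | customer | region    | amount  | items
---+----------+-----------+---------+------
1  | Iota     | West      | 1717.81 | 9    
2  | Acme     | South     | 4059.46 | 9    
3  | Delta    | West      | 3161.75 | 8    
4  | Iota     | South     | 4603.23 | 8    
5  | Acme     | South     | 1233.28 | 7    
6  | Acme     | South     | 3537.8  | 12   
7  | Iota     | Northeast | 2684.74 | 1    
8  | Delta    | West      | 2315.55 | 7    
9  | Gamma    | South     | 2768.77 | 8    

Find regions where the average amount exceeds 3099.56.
SELECT region, AVG(amount)
FROM orders
GROUP BY region
HAVING AVG(amount) > 3099.56

Result:
  South: avg=3240.51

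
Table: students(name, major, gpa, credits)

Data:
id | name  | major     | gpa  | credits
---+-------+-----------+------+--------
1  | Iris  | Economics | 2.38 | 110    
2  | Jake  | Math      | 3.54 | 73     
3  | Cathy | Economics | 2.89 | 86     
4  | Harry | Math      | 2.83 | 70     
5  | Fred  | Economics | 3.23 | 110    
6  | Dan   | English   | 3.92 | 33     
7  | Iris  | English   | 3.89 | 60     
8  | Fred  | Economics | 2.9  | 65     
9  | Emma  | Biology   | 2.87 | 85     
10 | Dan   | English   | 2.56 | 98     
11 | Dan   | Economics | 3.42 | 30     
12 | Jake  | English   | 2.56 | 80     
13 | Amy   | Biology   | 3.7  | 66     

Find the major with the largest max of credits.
SELECT major, MAX(credits) as val
FROM students
GROUP BY major
ORDER BY val DESC
LIMIT 1

Result: Economics with max(credits) = 110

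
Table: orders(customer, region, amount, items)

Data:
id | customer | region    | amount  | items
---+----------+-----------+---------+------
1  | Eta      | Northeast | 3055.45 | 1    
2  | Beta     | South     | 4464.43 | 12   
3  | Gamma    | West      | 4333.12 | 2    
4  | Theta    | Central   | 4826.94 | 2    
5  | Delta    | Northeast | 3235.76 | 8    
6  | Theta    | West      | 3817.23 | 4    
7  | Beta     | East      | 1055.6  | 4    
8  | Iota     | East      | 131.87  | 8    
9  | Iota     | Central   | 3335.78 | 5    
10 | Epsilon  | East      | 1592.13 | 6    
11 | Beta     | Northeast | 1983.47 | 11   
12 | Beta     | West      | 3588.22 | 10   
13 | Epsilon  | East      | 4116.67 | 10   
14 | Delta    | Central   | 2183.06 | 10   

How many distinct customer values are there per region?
SELECT region, COUNT(DISTINCT customer)
FROM orders
GROUP BY region

Result:
  Central: 3 distinct
  East: 3 distinct
  Northeast: 3 distinct
  South: 1 distinct
  West: 3 distinct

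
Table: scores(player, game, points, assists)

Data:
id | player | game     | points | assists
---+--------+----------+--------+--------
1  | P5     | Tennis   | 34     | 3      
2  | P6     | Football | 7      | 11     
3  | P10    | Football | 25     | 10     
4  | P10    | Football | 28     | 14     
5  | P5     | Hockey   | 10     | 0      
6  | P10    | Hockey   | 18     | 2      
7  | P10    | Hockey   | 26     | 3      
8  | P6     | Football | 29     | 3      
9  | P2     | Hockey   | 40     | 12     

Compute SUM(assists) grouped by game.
SELECT game, SUM(assists) as result
FROM scores
GROUP BY game

Result:
  Football: 38
  Hockey: 17
  Tennis: 3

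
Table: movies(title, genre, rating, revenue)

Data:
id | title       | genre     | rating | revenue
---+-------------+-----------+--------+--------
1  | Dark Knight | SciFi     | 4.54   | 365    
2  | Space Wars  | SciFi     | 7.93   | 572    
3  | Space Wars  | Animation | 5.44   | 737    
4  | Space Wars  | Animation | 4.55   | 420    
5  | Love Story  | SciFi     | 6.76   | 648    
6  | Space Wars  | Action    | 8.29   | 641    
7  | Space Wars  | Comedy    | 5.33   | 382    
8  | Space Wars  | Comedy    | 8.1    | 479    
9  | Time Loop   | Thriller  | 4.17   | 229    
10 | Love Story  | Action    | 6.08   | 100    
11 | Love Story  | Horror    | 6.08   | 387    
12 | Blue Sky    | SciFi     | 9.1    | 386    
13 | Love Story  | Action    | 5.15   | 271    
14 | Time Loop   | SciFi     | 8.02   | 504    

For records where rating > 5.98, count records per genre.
SELECT genre, COUNT(*)
FROM movies
WHERE rating > 5.98
GROUP BY genre

Note: WHERE filters rows before grouping.

Result:
  Action: 2
  Comedy: 1
  Horror: 1
  SciFi: 4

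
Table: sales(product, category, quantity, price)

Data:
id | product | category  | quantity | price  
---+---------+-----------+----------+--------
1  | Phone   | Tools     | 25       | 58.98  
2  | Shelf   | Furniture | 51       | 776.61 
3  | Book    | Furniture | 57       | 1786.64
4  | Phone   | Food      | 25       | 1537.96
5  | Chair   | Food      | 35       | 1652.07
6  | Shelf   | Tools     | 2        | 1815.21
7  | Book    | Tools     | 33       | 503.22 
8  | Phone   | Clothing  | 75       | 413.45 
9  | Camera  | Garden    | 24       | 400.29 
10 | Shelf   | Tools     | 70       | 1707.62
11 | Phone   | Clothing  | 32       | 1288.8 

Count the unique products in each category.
SELECT category, COUNT(DISTINCT product)
FROM sales
GROUP BY category

Result:
  Clothing: 1 distinct
  Food: 2 distinct
  Furniture: 2 distinct
  Garden: 1 distinct
  Tools: 3 distinct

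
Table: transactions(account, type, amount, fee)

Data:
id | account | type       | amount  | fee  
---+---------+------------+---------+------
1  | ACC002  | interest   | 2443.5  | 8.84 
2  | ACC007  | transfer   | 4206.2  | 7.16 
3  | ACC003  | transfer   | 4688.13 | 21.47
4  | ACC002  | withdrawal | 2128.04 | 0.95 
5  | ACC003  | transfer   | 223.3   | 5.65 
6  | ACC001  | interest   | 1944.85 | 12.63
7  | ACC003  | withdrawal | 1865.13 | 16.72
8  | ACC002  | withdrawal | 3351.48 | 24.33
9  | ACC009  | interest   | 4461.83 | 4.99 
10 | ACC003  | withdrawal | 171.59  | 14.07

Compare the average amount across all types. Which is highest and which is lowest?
SELECT type, AVG(amount)
FROM transactions
GROUP BY type
ORDER BY AVG(amount)

All groups:
  withdrawal: 1879.06
  interest: 2950.06
  transfer: 3039.21

Highest: transfer (3039.21)
Lowest: withdrawal (1879.06)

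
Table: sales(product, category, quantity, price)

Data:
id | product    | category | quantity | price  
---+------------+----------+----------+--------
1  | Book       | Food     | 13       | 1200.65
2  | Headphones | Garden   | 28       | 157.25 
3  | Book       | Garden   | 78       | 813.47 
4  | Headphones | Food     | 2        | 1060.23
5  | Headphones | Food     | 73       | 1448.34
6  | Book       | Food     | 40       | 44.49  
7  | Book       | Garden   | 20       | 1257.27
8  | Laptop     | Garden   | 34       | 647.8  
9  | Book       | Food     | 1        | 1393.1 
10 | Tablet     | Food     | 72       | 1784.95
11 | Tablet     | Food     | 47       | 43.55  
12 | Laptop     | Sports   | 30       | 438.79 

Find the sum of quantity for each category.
SELECT category, SUM(quantity) as result
FROM sales
GROUP BY category

Result:
  Food: 248
  Garden: 160
  Sports: 30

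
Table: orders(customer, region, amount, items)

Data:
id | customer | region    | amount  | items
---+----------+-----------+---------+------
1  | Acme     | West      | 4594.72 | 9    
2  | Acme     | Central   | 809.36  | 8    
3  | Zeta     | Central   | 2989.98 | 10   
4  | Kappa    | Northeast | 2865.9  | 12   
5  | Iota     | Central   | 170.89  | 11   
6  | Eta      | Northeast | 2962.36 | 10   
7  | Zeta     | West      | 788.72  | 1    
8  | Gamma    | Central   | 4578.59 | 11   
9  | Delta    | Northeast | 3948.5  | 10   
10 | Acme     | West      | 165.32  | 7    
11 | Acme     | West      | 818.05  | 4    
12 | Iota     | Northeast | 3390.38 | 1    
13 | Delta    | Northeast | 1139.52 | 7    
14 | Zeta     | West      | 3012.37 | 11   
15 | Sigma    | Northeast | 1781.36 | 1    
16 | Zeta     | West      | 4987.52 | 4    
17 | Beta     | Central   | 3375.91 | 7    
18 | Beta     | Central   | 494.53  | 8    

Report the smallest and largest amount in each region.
SELECT region, MIN(amount), MAX(amount)
FROM orders
GROUP BY region

Result:
  Central: min=170.89, max=4578.59
  Northeast: min=1139.52, max=3948.50
  West: min=165.32, max=4987.52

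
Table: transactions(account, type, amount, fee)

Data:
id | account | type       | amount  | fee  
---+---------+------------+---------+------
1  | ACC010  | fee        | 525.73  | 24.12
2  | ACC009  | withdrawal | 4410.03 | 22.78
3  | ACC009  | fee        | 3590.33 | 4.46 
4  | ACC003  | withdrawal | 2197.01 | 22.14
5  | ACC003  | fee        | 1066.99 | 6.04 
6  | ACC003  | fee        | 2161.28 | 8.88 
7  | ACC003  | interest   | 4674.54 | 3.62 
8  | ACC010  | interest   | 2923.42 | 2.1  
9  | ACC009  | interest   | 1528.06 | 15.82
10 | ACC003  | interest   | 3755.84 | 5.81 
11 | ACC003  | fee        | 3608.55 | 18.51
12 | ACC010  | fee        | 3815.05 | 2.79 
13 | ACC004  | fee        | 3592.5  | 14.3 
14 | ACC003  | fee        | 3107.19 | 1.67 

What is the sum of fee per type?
SELECT type, SUM(fee) as result
FROM transactions
GROUP BY type

Result:
  fee: 80.77
  interest: 27.35
  withdrawal: 44.92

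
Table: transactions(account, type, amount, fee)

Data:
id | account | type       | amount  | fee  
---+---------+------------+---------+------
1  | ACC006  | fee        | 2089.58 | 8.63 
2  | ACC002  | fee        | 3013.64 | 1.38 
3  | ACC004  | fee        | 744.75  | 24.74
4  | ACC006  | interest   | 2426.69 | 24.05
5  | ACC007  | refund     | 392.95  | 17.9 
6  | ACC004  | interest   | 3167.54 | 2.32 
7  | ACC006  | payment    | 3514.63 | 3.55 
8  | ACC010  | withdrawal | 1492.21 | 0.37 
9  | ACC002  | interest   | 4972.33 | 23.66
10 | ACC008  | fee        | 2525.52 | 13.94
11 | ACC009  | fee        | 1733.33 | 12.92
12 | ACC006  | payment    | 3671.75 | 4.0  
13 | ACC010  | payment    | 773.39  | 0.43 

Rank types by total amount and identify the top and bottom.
SELECT type, SUM(amount)
FROM transactions
GROUP BY type
ORDER BY SUM(amount)

All groups:
  refund: 392.95
  withdrawal: 1492.21
  payment: 7959.77
  fee: 10106.82
  interest: 10566.56

Highest: interest (10566.56)
Lowest: refund (392.95)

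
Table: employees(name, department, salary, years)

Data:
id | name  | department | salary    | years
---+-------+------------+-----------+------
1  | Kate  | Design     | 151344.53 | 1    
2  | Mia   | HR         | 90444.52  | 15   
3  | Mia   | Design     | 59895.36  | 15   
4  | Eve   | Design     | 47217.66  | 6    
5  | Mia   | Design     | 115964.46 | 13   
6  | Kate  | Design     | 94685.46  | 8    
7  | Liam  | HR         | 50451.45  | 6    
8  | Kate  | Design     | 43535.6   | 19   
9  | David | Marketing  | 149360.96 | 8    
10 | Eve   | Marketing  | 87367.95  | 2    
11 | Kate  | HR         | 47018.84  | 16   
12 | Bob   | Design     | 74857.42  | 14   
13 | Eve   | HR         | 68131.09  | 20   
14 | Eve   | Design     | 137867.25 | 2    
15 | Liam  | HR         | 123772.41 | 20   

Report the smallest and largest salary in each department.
SELECT department, MIN(salary), MAX(salary)
FROM employees
GROUP BY department

Result:
  Design: min=43535.60, max=151344.53
  HR: min=47018.84, max=123772.41
  Marketing: min=87367.95, max=149360.96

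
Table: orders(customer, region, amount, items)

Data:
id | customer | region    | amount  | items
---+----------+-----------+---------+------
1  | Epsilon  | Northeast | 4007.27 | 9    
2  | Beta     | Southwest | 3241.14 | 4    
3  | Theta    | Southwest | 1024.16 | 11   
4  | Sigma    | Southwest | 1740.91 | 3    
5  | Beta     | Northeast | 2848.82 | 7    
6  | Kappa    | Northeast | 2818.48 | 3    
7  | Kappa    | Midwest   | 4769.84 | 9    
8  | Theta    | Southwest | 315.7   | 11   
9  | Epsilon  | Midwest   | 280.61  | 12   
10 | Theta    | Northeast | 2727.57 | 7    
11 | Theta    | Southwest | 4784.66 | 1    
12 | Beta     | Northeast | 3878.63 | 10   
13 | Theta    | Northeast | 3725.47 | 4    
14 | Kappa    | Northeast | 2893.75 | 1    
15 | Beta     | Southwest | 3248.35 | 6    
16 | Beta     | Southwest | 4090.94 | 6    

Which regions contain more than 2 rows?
SELECT region, COUNT(*) as cnt
FROM orders
GROUP BY region
HAVING COUNT(*) > 2

Result:
  Northeast: 7
  Southwest: 7

Note: HAVING filters groups after aggregation, WHERE filters rows before.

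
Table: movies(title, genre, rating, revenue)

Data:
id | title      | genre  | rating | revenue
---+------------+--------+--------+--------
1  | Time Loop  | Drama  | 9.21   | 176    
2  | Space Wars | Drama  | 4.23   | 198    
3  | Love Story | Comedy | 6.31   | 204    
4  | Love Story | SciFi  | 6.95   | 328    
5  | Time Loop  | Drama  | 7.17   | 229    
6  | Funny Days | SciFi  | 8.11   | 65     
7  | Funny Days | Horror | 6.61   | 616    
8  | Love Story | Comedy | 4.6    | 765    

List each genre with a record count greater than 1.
SELECT genre, COUNT(*) as cnt
FROM movies
GROUP BY genre
HAVING COUNT(*) > 1

Result:
  Comedy: 2
  Drama: 3
  SciFi: 2

Note: HAVING filters groups after aggregation, WHERE filters rows before.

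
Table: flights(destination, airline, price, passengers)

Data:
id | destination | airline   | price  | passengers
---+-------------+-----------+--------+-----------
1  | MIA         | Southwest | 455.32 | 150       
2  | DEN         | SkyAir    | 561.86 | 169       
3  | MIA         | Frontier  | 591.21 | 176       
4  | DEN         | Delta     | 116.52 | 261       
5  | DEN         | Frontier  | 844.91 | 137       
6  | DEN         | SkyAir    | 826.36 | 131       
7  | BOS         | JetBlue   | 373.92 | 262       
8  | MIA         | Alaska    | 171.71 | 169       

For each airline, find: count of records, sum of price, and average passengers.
SELECT airline,
       COUNT(*) as cnt,
       SUM(price) as total_price,
       AVG(passengers) as avg_passengers
FROM flights
GROUP BY airline

Result:
  Alaska: 1 records, 171.71 total price, 169.00 avg passengers
  Delta: 1 records, 116.52 total price, 261.00 avg passengers
  Frontier: 2 records, 1436.12 total price, 156.50 avg passengers
  JetBlue: 1 records, 373.92 total price, 262.00 avg passengers
  SkyAir: 2 records, 1388.22 total price, 150.00 avg passengers
  Southwest: 1 records, 455.32 total price, 150.00 avg passengers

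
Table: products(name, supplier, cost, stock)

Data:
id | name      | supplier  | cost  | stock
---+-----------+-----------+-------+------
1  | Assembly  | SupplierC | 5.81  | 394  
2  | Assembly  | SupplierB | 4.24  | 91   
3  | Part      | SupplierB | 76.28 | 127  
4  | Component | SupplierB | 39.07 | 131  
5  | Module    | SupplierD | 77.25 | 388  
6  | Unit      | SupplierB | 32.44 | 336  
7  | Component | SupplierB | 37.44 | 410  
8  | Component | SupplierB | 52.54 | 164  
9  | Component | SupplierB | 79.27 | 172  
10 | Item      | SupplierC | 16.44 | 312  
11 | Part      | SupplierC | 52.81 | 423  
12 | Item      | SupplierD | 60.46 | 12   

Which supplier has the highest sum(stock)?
SELECT supplier, SUM(stock) as val
FROM products
GROUP BY supplier
ORDER BY val DESC
LIMIT 1

Result: SupplierB with sum(stock) = 1431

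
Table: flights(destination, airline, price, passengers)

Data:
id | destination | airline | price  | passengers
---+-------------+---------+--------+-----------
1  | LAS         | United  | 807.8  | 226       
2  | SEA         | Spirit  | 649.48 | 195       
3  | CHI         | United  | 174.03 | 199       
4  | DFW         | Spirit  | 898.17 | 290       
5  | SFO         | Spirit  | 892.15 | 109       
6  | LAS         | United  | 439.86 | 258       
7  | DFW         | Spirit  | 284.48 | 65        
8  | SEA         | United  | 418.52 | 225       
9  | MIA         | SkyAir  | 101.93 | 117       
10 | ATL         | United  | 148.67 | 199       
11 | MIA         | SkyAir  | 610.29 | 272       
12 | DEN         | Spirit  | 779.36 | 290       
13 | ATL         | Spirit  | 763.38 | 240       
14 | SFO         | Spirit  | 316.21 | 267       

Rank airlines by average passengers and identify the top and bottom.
SELECT airline, AVG(passengers)
FROM flights
GROUP BY airline
ORDER BY AVG(passengers)

All groups:
  SkyAir: 194.50
  Spirit: 208.00
  United: 221.40

Highest: United (221.40)
Lowest: SkyAir (194.50)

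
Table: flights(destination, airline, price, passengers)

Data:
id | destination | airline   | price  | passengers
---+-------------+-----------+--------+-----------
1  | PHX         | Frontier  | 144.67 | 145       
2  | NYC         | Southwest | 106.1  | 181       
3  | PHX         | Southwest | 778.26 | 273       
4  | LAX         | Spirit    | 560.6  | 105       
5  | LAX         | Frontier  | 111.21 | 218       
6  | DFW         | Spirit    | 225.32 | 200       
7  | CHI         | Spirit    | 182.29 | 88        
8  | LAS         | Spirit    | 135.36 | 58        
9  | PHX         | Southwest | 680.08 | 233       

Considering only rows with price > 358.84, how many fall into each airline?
SELECT airline, COUNT(*)
FROM flights
WHERE price > 358.84
GROUP BY airline

Note: WHERE filters rows before grouping.

Result:
  Southwest: 2
  Spirit: 1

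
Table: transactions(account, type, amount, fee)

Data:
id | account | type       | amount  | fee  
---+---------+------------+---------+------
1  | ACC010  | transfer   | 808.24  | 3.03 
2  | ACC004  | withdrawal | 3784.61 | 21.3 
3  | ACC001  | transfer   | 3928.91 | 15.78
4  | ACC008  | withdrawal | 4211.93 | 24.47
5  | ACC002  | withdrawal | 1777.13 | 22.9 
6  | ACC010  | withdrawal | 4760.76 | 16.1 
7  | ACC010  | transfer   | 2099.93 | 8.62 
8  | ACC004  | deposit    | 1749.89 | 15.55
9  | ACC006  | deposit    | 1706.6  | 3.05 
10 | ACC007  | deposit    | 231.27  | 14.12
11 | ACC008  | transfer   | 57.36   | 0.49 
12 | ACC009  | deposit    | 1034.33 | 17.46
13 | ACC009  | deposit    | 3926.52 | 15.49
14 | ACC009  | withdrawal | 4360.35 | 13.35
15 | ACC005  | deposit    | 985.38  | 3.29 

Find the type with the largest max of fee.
SELECT type, MAX(fee) as val
FROM transactions
GROUP BY type
ORDER BY val DESC
LIMIT 1

Result: withdrawal with max(fee) = 24.47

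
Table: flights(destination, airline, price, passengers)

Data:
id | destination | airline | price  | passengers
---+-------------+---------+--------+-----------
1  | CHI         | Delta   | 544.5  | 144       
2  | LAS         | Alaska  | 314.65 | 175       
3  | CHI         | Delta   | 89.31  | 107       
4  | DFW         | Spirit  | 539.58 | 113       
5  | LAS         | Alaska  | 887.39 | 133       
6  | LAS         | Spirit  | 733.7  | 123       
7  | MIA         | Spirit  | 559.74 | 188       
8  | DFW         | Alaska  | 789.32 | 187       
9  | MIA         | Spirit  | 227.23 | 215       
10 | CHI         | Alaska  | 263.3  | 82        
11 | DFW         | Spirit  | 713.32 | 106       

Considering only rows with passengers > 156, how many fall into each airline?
SELECT airline, COUNT(*)
FROM flights
WHERE passengers > 156
GROUP BY airline

Note: WHERE filters rows before grouping.

Result:
  Alaska: 2
  Spirit: 2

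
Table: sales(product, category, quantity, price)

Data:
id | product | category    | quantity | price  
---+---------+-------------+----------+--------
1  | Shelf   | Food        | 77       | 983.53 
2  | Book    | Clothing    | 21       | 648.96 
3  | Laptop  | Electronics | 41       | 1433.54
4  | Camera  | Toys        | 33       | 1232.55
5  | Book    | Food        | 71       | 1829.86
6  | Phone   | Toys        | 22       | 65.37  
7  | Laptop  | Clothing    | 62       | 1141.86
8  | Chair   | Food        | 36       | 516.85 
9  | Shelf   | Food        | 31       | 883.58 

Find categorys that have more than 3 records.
SELECT category, COUNT(*) as cnt
FROM sales
GROUP BY category
HAVING COUNT(*) > 3

Result:
  Food: 4

Note: HAVING filters groups after aggregation, WHERE filters rows before.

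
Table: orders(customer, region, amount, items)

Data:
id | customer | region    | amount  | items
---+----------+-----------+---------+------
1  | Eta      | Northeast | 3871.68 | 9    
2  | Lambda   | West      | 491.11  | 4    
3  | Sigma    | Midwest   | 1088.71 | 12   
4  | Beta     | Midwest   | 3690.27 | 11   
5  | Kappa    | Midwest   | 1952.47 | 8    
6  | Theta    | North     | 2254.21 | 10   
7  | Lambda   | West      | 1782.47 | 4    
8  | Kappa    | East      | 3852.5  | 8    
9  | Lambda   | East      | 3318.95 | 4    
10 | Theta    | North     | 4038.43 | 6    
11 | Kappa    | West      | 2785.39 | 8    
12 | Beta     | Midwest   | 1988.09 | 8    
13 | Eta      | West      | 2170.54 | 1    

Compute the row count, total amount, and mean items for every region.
SELECT region,
       COUNT(*) as cnt,
       SUM(amount) as total_amount,
       AVG(items) as avg_items
FROM orders
GROUP BY region

Result:
  East: 2 records, 7171.45 total amount, 6.00 avg items
  Midwest: 4 records, 8719.54 total amount, 9.75 avg items
  North: 2 records, 6292.64 total amount, 8.00 avg items
  Northeast: 1 records, 3871.68 total amount, 9.00 avg items
  West: 4 records, 7229.51 total amount, 4.25 avg items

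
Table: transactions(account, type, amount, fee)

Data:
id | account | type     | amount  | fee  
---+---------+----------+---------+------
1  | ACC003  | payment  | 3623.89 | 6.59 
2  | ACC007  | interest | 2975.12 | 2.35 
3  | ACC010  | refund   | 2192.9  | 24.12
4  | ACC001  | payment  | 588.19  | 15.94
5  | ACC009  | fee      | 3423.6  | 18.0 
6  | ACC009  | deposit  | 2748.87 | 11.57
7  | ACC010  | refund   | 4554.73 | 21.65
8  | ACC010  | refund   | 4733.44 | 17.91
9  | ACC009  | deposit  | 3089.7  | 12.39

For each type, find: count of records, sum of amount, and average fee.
SELECT type,
       COUNT(*) as cnt,
       SUM(amount) as total_amount,
       AVG(fee) as avg_fee
FROM transactions
GROUP BY type

Result:
  deposit: 2 records, 5838.57 total amount, 11.98 avg fee
  fee: 1 records, 3423.60 total amount, 18.00 avg fee
  interest: 1 records, 2975.12 total amount, 2.35 avg fee
  payment: 2 records, 4212.08 total amount, 11.27 avg fee
  refund: 3 records, 11481.07 total amount, 21.23 avg fee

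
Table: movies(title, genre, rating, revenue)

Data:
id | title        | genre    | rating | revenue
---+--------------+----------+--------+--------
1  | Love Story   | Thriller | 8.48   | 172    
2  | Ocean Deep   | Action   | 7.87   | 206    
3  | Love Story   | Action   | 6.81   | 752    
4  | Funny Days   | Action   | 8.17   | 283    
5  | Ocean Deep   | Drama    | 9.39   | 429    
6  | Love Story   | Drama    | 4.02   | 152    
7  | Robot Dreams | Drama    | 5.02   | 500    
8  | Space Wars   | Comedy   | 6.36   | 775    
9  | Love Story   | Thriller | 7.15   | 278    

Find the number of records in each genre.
SELECT genre, COUNT(*) as count
FROM movies
GROUP BY genre

Result:
  Action: 3
  Comedy: 1
  Drama: 3
  Thriller: 2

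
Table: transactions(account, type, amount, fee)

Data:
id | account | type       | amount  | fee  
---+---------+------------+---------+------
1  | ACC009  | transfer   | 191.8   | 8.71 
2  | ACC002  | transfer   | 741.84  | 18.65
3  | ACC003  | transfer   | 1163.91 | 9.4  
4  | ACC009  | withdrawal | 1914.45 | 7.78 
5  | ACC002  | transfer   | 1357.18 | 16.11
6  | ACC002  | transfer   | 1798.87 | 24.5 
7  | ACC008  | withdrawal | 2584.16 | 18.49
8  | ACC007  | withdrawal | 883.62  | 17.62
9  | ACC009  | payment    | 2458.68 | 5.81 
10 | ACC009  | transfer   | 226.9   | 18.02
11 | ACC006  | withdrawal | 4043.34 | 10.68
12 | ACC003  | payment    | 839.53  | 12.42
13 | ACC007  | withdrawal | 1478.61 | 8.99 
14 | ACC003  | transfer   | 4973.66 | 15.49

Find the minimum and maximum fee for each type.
SELECT type, MIN(fee), MAX(fee)
FROM transactions
GROUP BY type

Result:
  payment: min=5.81, max=12.42
  transfer: min=8.71, max=24.50
  withdrawal: min=7.78, max=18.49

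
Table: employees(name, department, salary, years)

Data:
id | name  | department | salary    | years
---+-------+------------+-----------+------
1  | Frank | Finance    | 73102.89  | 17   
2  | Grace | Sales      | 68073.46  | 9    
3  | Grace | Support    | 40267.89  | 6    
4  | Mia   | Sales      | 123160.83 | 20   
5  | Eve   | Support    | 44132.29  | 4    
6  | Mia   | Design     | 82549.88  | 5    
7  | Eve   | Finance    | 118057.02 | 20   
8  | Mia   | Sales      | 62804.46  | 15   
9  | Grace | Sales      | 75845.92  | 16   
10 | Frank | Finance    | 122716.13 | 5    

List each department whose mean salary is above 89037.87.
SELECT department, AVG(salary)
FROM employees
GROUP BY department
HAVING AVG(salary) > 89037.87

Result:
  Finance: avg=104625.35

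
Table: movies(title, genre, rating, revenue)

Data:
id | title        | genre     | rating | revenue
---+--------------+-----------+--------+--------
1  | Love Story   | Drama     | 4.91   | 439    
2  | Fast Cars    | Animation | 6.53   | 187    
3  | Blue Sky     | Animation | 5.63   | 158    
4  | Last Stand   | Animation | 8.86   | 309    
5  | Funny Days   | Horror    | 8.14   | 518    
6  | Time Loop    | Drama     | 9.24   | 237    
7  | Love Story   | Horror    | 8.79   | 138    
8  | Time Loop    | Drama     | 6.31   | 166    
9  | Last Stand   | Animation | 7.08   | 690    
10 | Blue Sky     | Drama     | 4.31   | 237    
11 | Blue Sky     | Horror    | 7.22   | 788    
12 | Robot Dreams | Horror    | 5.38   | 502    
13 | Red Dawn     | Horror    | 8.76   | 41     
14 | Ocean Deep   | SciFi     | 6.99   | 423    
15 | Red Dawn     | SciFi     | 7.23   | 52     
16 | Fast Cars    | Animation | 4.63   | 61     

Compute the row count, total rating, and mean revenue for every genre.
SELECT genre,
       COUNT(*) as cnt,
       SUM(rating) as total_rating,
       AVG(revenue) as avg_revenue
FROM movies
GROUP BY genre

Result:
  Animation: 5 records, 32.73 total rating, 281.00 avg revenue
  Drama: 4 records, 24.77 total rating, 269.75 avg revenue
  Horror: 5 records, 38.29 total rating, 397.40 avg revenue
  SciFi: 2 records, 14.22 total rating, 237.50 avg revenue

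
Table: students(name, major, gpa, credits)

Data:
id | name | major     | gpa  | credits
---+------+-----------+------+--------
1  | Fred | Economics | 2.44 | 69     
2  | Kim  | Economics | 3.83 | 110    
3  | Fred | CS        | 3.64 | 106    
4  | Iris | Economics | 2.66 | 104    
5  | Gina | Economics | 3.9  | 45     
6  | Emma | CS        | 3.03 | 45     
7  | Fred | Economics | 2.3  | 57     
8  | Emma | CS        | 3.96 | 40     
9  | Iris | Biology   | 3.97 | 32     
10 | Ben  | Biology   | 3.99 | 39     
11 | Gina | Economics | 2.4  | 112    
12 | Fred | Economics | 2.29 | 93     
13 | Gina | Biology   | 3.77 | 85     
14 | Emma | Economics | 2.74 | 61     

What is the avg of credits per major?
SELECT major, AVG(credits) as result
FROM students
GROUP BY major

Result:
  Biology: 52.00
  CS: 63.67
  Economics: 81.38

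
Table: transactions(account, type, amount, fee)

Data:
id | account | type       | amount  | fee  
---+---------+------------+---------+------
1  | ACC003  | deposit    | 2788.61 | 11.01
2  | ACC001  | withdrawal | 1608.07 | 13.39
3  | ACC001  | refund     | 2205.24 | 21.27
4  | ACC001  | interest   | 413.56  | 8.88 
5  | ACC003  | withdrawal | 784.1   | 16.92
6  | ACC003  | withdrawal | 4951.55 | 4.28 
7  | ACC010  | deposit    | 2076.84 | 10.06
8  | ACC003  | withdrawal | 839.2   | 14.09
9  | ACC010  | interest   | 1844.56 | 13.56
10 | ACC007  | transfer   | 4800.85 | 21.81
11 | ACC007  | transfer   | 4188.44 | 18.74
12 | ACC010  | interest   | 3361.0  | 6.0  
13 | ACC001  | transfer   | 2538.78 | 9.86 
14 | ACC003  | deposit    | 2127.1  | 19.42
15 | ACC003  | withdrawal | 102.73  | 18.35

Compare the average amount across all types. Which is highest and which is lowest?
SELECT type, AVG(amount)
FROM transactions
GROUP BY type
ORDER BY AVG(amount)

All groups:
  withdrawal: 1657.13
  interest: 1873.04
  refund: 2205.24
  deposit: 2330.85
  transfer: 3842.69

Highest: transfer (3842.69)
Lowest: withdrawal (1657.13)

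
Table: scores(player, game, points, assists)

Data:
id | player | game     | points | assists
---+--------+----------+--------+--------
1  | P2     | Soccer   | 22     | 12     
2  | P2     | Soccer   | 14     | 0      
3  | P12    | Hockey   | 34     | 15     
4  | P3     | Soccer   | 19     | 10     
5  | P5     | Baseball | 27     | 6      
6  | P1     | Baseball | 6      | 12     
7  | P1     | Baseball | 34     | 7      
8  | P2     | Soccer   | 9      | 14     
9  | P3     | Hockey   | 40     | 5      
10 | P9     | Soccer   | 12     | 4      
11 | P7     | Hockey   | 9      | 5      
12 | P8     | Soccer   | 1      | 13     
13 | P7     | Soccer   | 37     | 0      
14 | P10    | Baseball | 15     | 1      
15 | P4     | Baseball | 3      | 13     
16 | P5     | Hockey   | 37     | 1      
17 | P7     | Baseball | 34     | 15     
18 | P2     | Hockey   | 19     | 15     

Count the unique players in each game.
SELECT game, COUNT(DISTINCT player)
FROM scores
GROUP BY game

Result:
  Baseball: 5 distinct
  Hockey: 5 distinct
  Soccer: 5 distinct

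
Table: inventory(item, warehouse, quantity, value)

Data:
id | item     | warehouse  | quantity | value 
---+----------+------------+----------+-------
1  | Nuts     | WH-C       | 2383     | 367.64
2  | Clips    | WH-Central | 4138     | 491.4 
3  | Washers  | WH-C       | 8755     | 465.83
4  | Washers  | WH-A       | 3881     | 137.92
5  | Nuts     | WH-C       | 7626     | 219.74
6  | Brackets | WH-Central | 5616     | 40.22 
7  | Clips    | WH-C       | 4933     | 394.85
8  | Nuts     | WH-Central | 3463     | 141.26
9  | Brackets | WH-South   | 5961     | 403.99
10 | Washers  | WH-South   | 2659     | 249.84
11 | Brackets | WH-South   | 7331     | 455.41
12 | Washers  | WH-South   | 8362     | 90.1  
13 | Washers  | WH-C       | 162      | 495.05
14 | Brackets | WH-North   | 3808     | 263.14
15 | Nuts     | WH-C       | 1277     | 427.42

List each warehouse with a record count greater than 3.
SELECT warehouse, COUNT(*) as cnt
FROM inventory
GROUP BY warehouse
HAVING COUNT(*) > 3

Result:
  WH-C: 6
  WH-South: 4

Note: HAVING filters groups after aggregation, WHERE filters rows before.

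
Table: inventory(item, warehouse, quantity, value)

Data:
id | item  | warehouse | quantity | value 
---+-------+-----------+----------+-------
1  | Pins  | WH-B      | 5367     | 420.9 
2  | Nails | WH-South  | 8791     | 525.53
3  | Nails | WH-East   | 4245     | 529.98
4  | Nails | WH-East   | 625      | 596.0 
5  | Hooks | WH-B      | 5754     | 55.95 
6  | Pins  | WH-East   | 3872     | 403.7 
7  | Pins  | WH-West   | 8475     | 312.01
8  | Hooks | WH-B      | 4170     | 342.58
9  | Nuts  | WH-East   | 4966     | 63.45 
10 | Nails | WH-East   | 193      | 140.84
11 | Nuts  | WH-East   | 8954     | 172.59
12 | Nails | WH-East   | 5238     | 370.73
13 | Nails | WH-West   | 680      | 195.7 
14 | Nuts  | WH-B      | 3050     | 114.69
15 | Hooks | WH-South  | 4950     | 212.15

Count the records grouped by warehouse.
SELECT warehouse, COUNT(*) as count
FROM inventory
GROUP BY warehouse

Result:
  WH-B: 4
  WH-East: 7
  WH-South: 2
  WH-West: 2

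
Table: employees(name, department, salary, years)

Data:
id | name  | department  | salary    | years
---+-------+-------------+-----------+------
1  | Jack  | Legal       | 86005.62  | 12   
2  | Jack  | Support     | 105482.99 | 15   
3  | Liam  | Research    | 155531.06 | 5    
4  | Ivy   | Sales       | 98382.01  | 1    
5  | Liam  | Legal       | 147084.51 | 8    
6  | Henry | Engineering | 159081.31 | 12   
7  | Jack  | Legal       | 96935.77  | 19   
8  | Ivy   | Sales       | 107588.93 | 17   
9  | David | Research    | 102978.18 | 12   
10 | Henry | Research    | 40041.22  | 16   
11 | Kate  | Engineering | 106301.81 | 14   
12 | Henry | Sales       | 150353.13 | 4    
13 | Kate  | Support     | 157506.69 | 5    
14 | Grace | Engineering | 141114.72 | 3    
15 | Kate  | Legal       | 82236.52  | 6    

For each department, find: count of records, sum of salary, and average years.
SELECT department,
       COUNT(*) as cnt,
       SUM(salary) as total_salary,
       AVG(years) as avg_years
FROM employees
GROUP BY department

Result:
  Engineering: 3 records, 406497.84 total salary, 9.67 avg years
  Legal: 4 records, 412262.42 total salary, 11.25 avg years
  Research: 3 records, 298550.46 total salary, 11.00 avg years
  Sales: 3 records, 356324.07 total salary, 7.33 avg years
  Support: 2 records, 262989.68 total salary, 10.00 avg years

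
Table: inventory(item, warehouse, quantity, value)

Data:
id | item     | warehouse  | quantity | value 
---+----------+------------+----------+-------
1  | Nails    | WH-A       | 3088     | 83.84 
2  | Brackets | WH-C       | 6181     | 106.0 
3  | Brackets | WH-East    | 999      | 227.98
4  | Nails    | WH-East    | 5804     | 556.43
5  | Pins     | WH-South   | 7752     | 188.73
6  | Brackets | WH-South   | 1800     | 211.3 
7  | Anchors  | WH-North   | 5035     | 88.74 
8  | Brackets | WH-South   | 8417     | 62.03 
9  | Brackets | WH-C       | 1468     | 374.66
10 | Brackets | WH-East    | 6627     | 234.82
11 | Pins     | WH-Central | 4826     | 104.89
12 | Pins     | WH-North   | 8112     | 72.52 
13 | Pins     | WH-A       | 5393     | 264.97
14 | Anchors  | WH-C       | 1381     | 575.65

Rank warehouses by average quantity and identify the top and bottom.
SELECT warehouse, AVG(quantity)
FROM inventory
GROUP BY warehouse
ORDER BY AVG(quantity)

All groups:
  WH-C: 3010.00
  WH-A: 4240.50
  WH-East: 4476.67
  WH-Central: 4826.00
  WH-South: 5989.67
  WH-North: 6573.50

Highest: WH-North (6573.50)
Lowest: WH-C (3010.00)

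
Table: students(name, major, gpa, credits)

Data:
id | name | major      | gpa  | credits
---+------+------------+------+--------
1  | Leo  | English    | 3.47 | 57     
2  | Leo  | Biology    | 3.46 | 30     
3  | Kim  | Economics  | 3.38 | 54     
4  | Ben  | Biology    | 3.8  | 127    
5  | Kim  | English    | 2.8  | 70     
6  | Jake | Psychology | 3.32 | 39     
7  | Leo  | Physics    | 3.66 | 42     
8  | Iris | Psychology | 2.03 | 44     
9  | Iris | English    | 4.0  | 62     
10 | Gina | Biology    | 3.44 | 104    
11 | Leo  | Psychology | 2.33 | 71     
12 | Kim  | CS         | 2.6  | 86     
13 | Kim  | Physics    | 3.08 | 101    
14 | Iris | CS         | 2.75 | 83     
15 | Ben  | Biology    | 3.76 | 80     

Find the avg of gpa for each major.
SELECT major, AVG(gpa) as result
FROM students
GROUP BY major

Result:
  Biology: 3.62
  CS: 2.68
  Economics: 3.38
  English: 3.42
  Physics: 3.37
  Psychology: 2.56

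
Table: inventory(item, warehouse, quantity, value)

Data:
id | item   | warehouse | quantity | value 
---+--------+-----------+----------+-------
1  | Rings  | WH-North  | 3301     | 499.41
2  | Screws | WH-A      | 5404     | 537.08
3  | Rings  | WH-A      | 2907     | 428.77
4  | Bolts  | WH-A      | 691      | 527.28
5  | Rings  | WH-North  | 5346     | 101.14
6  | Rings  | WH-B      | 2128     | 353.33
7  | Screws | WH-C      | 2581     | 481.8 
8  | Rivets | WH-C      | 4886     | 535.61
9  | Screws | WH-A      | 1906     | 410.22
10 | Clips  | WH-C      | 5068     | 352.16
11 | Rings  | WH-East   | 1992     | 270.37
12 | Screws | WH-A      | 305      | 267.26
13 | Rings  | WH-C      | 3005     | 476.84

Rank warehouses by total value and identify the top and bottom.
SELECT warehouse, SUM(value)
FROM inventory
GROUP BY warehouse
ORDER BY SUM(value)

All groups:
  WH-East: 270.37
  WH-B: 353.33
  WH-North: 600.55
  WH-C: 1846.41
  WH-A: 2170.61

Highest: WH-A (2170.61)
Lowest: WH-East (270.37)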